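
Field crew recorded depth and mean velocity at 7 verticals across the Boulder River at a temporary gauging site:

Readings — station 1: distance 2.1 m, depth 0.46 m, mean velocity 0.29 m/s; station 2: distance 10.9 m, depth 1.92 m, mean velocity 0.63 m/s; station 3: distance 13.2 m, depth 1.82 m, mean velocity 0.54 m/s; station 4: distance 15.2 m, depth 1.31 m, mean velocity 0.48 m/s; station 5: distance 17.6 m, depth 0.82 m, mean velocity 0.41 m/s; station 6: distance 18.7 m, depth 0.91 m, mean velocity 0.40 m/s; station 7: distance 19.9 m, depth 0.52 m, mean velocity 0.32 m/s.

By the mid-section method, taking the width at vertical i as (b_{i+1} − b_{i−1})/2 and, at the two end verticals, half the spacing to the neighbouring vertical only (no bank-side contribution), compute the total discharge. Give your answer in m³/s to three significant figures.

11.9 m³/s

w_1 = (10.9 − 2.1)/2 = 4.4 m; q_1 = 0.29 × 0.46 × 4.4 = 0.5870 m³/s
w_2 = (13.2 − 2.1)/2 = 5.55 m; q_2 = 0.63 × 1.92 × 5.55 = 6.713 m³/s
w_3 = (15.2 − 10.9)/2 = 2.15 m; q_3 = 0.54 × 1.82 × 2.15 = 2.113 m³/s
w_4 = (17.6 − 13.2)/2 = 2.2 m; q_4 = 0.48 × 1.31 × 2.2 = 1.383 m³/s
w_5 = (18.7 − 15.2)/2 = 1.75 m; q_5 = 0.41 × 0.82 × 1.75 = 0.5884 m³/s
w_6 = (19.9 − 17.6)/2 = 1.15 m; q_6 = 0.40 × 0.91 × 1.15 = 0.4186 m³/s
w_7 = (19.9 − 18.7)/2 = 0.6 m; q_7 = 0.32 × 0.52 × 0.6 = 0.09984 m³/s
Q = Σ qᵢ = 11.90 m³/s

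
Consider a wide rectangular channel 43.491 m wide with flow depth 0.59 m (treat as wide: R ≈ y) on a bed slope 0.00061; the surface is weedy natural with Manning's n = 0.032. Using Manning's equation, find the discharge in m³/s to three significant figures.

A = b·y = 43.491 × 0.59 = 25.66 m²
Wide channel: R ≈ y = 0.59 m
Q = (1/n)·A·R^(2/3)·S^(1/2) = (1/0.032) × 25.66 × 0.5900^(2/3) × 0.00061^(1/2) = 13.93 m³/s

13.9 m³/s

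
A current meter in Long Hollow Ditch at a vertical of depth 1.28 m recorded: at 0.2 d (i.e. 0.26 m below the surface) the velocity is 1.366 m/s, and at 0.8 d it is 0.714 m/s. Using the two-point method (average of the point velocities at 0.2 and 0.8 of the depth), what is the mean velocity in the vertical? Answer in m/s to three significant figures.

1.04 m/s

v̄ = (1.366 + 0.714) / 2 = 1.040 m/s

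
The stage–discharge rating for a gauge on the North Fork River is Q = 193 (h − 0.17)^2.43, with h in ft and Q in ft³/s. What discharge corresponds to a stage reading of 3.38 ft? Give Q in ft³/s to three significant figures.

Q = 193 × (3.38 − 0.17)^2.43 = 193 × 3.21^2.43 = 3284 ft³/s

3280 ft³/s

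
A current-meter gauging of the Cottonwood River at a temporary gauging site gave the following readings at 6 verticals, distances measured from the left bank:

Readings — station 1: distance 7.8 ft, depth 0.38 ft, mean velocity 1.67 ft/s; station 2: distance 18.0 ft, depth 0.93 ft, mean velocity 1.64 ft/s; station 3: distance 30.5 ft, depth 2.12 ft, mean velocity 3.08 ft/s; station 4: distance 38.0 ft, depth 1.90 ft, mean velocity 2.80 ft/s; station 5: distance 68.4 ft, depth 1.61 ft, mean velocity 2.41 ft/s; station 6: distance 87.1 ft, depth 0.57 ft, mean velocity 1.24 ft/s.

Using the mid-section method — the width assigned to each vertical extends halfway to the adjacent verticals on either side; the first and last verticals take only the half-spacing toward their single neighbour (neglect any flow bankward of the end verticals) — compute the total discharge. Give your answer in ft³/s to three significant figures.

289 ft³/s

w_1 = (18.0 − 7.8)/2 = 5.1 ft; q_1 = 1.67 × 0.38 × 5.1 = 3.236 ft³/s
w_2 = (30.5 − 7.8)/2 = 11.35 ft; q_2 = 1.64 × 0.93 × 11.35 = 17.31 ft³/s
w_3 = (38.0 − 18.0)/2 = 10 ft; q_3 = 3.08 × 2.12 × 10 = 65.30 ft³/s
w_4 = (68.4 − 30.5)/2 = 18.95 ft; q_4 = 2.80 × 1.90 × 18.95 = 100.8 ft³/s
w_5 = (87.1 − 38.0)/2 = 24.55 ft; q_5 = 2.41 × 1.61 × 24.55 = 95.26 ft³/s
w_6 = (87.1 − 68.4)/2 = 9.35 ft; q_6 = 1.24 × 0.57 × 9.35 = 6.609 ft³/s
Q = Σ qᵢ = 288.5 ft³/s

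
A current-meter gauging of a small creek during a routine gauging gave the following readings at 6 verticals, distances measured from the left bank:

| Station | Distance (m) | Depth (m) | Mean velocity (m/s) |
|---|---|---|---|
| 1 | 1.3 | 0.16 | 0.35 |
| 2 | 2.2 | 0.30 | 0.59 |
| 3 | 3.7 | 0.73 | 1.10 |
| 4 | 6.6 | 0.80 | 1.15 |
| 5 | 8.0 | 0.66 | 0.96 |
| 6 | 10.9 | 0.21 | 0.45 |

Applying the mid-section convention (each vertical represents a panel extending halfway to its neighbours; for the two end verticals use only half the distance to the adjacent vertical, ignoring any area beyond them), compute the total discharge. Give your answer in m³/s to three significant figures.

w_1 = (2.2 − 1.3)/2 = 0.45 m; q_1 = 0.35 × 0.16 × 0.45 = 0.02520 m³/s
w_2 = (3.7 − 1.3)/2 = 1.2 m; q_2 = 0.59 × 0.30 × 1.2 = 0.2124 m³/s
w_3 = (6.6 − 2.2)/2 = 2.2 m; q_3 = 1.10 × 0.73 × 2.2 = 1.767 m³/s
w_4 = (8.0 − 3.7)/2 = 2.15 m; q_4 = 1.15 × 0.80 × 2.15 = 1.978 m³/s
w_5 = (10.9 − 6.6)/2 = 2.15 m; q_5 = 0.96 × 0.66 × 2.15 = 1.362 m³/s
w_6 = (10.9 − 8.0)/2 = 1.45 m; q_6 = 0.45 × 0.21 × 1.45 = 0.1370 m³/s
Q = Σ qᵢ = 5.481 m³/s

5.48 m³/s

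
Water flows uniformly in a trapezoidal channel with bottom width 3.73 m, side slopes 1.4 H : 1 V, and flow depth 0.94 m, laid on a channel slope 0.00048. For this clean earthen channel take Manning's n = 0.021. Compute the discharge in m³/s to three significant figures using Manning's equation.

A = (b + z·y)·y = (3.73 + 1.4×0.94)×0.94 = 4.743 m²
P = b + 2y√(1+z²) = 3.73 + 2×0.94×√(1+1.4²) = 6.964 m
R = A/P = 4.743/6.964 = 0.6811 m
Q = (1/n)·A·R^(2/3)·S^(1/2) = (1/0.021) × 4.743 × 0.6811^(2/3) × 0.00048^(1/2) = 3.831 m³/s

3.83 m³/s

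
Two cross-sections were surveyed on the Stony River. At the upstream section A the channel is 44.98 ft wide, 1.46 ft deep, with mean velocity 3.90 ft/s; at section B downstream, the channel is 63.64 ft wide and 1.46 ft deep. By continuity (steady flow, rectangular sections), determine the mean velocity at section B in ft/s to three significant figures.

2.76 ft/s

Q = A₁V₁ = (44.98×1.46) × 3.90 = 256.1 ft³/s
A₂ = 63.64 × 1.46 = 92.91 ft²
V₂ = Q/A₂ = 256.1/92.91 = 2.756 ft/s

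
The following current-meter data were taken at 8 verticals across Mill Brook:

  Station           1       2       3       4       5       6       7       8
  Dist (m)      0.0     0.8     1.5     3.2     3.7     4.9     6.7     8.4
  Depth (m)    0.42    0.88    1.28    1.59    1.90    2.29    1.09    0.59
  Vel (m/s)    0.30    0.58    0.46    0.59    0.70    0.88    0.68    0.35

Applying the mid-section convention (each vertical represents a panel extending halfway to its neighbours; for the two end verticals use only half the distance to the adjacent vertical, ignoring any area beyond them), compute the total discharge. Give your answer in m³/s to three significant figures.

w_1 = (0.8 − 0.0)/2 = 0.4 m; q_1 = 0.30 × 0.42 × 0.4 = 0.05040 m³/s
w_2 = (1.5 − 0.0)/2 = 0.75 m; q_2 = 0.58 × 0.88 × 0.75 = 0.3828 m³/s
w_3 = (3.2 − 0.8)/2 = 1.2 m; q_3 = 0.46 × 1.28 × 1.2 = 0.7066 m³/s
w_4 = (3.7 − 1.5)/2 = 1.1 m; q_4 = 0.59 × 1.59 × 1.1 = 1.032 m³/s
w_5 = (4.9 − 3.2)/2 = 0.85 m; q_5 = 0.70 × 1.90 × 0.85 = 1.131 m³/s
w_6 = (6.7 − 3.7)/2 = 1.5 m; q_6 = 0.88 × 2.29 × 1.5 = 3.023 m³/s
w_7 = (8.4 − 4.9)/2 = 1.75 m; q_7 = 0.68 × 1.09 × 1.75 = 1.297 m³/s
w_8 = (8.4 − 6.7)/2 = 0.85 m; q_8 = 0.35 × 0.59 × 0.85 = 0.1755 m³/s
Q = Σ qᵢ = 7.798 m³/s

7.80 m³/s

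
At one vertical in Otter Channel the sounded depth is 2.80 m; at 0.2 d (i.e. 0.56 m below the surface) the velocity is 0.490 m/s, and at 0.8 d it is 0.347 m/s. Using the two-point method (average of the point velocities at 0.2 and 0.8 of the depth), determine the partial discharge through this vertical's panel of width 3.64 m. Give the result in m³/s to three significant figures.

v̄ = (0.490 + 0.347) / 2 = 0.4185 m/s
q = v̄ × d × w = 0.4185 × 2.80 × 3.64 = 4.265 m³/s

4.27 m³/s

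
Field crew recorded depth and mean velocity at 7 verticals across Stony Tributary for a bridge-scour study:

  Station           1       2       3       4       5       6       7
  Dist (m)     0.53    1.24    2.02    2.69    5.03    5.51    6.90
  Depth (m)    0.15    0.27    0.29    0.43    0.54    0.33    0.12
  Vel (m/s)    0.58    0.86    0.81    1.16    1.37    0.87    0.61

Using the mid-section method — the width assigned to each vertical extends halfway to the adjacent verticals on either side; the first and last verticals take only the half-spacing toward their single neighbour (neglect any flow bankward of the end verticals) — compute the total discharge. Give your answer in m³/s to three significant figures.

w_1 = (1.24 − 0.53)/2 = 0.355 m; q_1 = 0.58 × 0.15 × 0.355 = 0.03089 m³/s
w_2 = (2.02 − 0.53)/2 = 0.745 m; q_2 = 0.86 × 0.27 × 0.745 = 0.1730 m³/s
w_3 = (2.69 − 1.24)/2 = 0.725 m; q_3 = 0.81 × 0.29 × 0.725 = 0.1703 m³/s
w_4 = (5.03 − 2.02)/2 = 1.505 m; q_4 = 1.16 × 0.43 × 1.505 = 0.7507 m³/s
w_5 = (5.51 − 2.69)/2 = 1.41 m; q_5 = 1.37 × 0.54 × 1.41 = 1.043 m³/s
w_6 = (6.90 − 5.03)/2 = 0.935 m; q_6 = 0.87 × 0.33 × 0.935 = 0.2684 m³/s
w_7 = (6.90 − 5.51)/2 = 0.695 m; q_7 = 0.61 × 0.12 × 0.695 = 0.05087 m³/s
Q = Σ qᵢ = 2.487 m³/s

2.49 m³/s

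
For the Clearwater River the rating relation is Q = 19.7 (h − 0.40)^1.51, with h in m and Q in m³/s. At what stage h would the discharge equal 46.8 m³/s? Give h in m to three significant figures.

h − h₀ = (Q/C)^(1/b) = (46.8/19.7)^(1/1.51) = 1.774 m
h = 0.40 + 1.774 = 2.174 m

2.17 m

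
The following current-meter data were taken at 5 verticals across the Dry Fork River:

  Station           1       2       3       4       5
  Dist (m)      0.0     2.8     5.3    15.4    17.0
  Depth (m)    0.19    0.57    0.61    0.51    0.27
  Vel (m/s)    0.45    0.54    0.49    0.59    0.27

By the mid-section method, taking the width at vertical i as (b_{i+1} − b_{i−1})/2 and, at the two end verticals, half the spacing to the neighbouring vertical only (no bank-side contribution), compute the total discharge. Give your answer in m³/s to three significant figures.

4.64 m³/s

w_1 = (2.8 − 0.0)/2 = 1.4 m; q_1 = 0.45 × 0.19 × 1.4 = 0.1197 m³/s
w_2 = (5.3 − 0.0)/2 = 2.65 m; q_2 = 0.54 × 0.57 × 2.65 = 0.8157 m³/s
w_3 = (15.4 − 2.8)/2 = 6.3 m; q_3 = 0.49 × 0.61 × 6.3 = 1.883 m³/s
w_4 = (17.0 − 5.3)/2 = 5.85 m; q_4 = 0.59 × 0.51 × 5.85 = 1.760 m³/s
w_5 = (17.0 − 15.4)/2 = 0.8 m; q_5 = 0.27 × 0.27 × 0.8 = 0.05832 m³/s
Q = Σ qᵢ = 4.637 m³/s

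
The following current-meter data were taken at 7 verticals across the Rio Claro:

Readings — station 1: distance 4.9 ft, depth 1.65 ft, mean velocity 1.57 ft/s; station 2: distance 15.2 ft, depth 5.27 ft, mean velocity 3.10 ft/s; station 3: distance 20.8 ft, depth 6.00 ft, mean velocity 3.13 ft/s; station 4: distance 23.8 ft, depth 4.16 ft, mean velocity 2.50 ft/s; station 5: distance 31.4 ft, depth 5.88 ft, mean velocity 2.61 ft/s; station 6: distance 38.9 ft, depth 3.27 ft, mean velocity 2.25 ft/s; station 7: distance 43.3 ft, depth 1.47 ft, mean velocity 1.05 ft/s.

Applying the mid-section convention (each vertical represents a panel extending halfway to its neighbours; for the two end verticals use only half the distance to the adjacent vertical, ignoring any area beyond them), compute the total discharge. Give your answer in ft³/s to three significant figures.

w_1 = (15.2 − 4.9)/2 = 5.15 ft; q_1 = 1.57 × 1.65 × 5.15 = 13.34 ft³/s
w_2 = (20.8 − 4.9)/2 = 7.95 ft; q_2 = 3.10 × 5.27 × 7.95 = 129.9 ft³/s
w_3 = (23.8 − 15.2)/2 = 4.3 ft; q_3 = 3.13 × 6.00 × 4.3 = 80.75 ft³/s
w_4 = (31.4 − 20.8)/2 = 5.3 ft; q_4 = 2.50 × 4.16 × 5.3 = 55.12 ft³/s
w_5 = (38.9 − 23.8)/2 = 7.55 ft; q_5 = 2.61 × 5.88 × 7.55 = 115.9 ft³/s
w_6 = (43.3 − 31.4)/2 = 5.95 ft; q_6 = 2.25 × 3.27 × 5.95 = 43.78 ft³/s
w_7 = (43.3 − 38.9)/2 = 2.2 ft; q_7 = 1.05 × 1.47 × 2.2 = 3.396 ft³/s
Q = Σ qᵢ = 442.1 ft³/s

442 ft³/s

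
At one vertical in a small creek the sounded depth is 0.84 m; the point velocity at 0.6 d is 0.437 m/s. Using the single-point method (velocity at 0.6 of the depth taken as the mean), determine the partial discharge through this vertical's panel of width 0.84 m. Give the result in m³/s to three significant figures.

v̄ = v₀.₆ = 0.437 m/s
q = v̄ × d × w = 0.4370 × 0.84 × 0.84 = 0.3083 m³/s

0.308 m³/s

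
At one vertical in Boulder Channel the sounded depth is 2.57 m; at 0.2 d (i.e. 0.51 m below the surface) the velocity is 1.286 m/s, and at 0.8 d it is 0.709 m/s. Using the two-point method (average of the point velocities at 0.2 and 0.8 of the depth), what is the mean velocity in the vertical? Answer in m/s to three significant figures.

v̄ = (1.286 + 0.709) / 2 = 0.9975 m/s

0.998 m/s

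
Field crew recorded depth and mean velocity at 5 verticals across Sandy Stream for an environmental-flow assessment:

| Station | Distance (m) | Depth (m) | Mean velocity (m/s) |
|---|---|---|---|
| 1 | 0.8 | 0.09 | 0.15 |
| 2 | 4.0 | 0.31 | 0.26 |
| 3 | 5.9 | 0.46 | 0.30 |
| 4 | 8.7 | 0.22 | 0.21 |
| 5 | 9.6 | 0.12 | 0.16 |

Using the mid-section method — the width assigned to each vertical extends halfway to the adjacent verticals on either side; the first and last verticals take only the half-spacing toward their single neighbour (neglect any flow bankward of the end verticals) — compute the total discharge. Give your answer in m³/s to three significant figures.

0.646 m³/s

w_1 = (4.0 − 0.8)/2 = 1.6 m; q_1 = 0.15 × 0.09 × 1.6 = 0.02160 m³/s
w_2 = (5.9 − 0.8)/2 = 2.55 m; q_2 = 0.26 × 0.31 × 2.55 = 0.2055 m³/s
w_3 = (8.7 − 4.0)/2 = 2.35 m; q_3 = 0.30 × 0.46 × 2.35 = 0.3243 m³/s
w_4 = (9.6 − 5.9)/2 = 1.85 m; q_4 = 0.21 × 0.22 × 1.85 = 0.08547 m³/s
w_5 = (9.6 − 8.7)/2 = 0.45 m; q_5 = 0.16 × 0.12 × 0.45 = 0.008640 m³/s
Q = Σ qᵢ = 0.6455 m³/s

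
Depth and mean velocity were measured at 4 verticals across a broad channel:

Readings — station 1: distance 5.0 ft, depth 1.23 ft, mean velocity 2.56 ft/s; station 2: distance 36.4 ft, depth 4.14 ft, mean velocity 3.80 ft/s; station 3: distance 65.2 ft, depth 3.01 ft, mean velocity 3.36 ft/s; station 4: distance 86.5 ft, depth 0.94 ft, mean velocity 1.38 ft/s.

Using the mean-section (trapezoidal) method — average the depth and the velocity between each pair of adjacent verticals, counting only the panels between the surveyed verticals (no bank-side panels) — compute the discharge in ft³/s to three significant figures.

Panel 1-2: Δb = 31.4 ft, d̄ = (1.23+4.14)/2 = 2.685, v̄ = (2.56+3.80)/2 = 3.18 → q = 31.4×2.685×3.18 = 268.1 ft³/s
Panel 2-3: Δb = 28.8 ft, d̄ = (4.14+3.01)/2 = 3.575, v̄ = (3.80+3.36)/2 = 3.58 → q = 28.8×3.575×3.58 = 368.6 ft³/s
Panel 3-4: Δb = 21.3 ft, d̄ = (3.01+0.94)/2 = 1.975, v̄ = (3.36+1.38)/2 = 2.37 → q = 21.3×1.975×2.37 = 99.70 ft³/s
Q = Σ q = 736.4 ft³/s

736 ft³/s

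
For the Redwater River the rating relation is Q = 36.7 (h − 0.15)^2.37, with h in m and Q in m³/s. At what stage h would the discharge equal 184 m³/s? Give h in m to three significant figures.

2.12 m

h − h₀ = (Q/C)^(1/b) = (184/36.7)^(1/2.37) = 1.974 m
h = 0.15 + 1.974 = 2.124 m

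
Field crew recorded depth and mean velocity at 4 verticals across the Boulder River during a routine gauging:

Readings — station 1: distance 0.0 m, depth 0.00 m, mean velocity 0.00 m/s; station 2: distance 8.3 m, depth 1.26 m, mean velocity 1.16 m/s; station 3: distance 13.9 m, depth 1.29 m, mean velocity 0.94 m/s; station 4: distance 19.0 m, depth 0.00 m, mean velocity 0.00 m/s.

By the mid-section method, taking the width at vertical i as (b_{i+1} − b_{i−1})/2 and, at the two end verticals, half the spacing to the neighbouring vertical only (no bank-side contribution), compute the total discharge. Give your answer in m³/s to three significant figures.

w_2 = (13.9 − 0.0)/2 = 6.95 m; q_2 = 1.16 × 1.26 × 6.95 = 10.16 m³/s
w_3 = (19.0 − 8.3)/2 = 5.35 m; q_3 = 0.94 × 1.29 × 5.35 = 6.487 m³/s
Stations 1, 4 contribute zero (depth or velocity is 0).
Q = Σ qᵢ = 16.65 m³/s

16.6 m³/s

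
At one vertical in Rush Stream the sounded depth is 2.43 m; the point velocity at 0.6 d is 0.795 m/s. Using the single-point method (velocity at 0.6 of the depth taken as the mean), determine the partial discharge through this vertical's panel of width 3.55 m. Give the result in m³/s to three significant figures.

6.86 m³/s

v̄ = v₀.₆ = 0.795 m/s
q = v̄ × d × w = 0.7950 × 2.43 × 3.55 = 6.858 m³/s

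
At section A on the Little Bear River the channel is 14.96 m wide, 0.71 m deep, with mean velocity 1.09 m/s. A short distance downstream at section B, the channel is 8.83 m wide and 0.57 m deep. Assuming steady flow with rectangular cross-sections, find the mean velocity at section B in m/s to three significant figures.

2.30 m/s

Q = A₁V₁ = (14.96×0.71) × 1.09 = 11.58 m³/s
A₂ = 8.83 × 0.57 = 5.033 m²
V₂ = Q/A₂ = 11.58/5.033 = 2.300 m/s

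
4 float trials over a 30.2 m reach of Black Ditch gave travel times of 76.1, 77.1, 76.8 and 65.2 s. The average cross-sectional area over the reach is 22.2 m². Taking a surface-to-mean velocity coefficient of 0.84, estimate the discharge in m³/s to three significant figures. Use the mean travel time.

t̄ = (76.1 + 77.1 + 76.8 + 65.2) / 4 = 73.8 s
v_surface = L / t̄ = 30.2 / 73.8 = 0.4092 m/s
v_mean = 0.84 × 0.4092 = 0.3437 m/s
Q = A × v_mean = 22.2 × 0.3437 = 7.631 m³/s

7.63 m³/s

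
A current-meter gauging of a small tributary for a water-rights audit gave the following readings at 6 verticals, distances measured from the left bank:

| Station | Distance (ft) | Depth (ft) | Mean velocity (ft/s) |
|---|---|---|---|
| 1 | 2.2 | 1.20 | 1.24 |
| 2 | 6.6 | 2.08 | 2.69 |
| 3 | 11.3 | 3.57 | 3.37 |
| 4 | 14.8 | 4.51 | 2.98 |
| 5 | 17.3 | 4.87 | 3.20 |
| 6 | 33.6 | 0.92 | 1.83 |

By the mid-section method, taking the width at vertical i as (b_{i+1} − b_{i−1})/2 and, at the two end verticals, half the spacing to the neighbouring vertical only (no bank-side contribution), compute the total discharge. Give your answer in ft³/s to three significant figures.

279 ft³/s

w_1 = (6.6 − 2.2)/2 = 2.2 ft; q_1 = 1.24 × 1.20 × 2.2 = 3.274 ft³/s
w_2 = (11.3 − 2.2)/2 = 4.55 ft; q_2 = 2.69 × 2.08 × 4.55 = 25.46 ft³/s
w_3 = (14.8 − 6.6)/2 = 4.1 ft; q_3 = 3.37 × 3.57 × 4.1 = 49.33 ft³/s
w_4 = (17.3 − 11.3)/2 = 3 ft; q_4 = 2.98 × 4.51 × 3 = 40.32 ft³/s
w_5 = (33.6 − 14.8)/2 = 9.4 ft; q_5 = 3.20 × 4.87 × 9.4 = 146.5 ft³/s
w_6 = (33.6 − 17.3)/2 = 8.15 ft; q_6 = 1.83 × 0.92 × 8.15 = 13.72 ft³/s
Q = Σ qᵢ = 278.6 ft³/s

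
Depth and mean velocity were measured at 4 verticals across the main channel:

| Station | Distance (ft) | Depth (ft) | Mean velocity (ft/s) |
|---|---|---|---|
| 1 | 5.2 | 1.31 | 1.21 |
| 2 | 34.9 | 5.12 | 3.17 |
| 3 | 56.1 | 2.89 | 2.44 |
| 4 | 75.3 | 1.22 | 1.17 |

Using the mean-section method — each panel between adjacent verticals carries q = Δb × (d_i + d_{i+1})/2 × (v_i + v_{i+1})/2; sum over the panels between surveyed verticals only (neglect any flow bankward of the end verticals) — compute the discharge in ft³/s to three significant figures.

Panel 1-2: Δb = 29.7 ft, d̄ = (1.31+5.12)/2 = 3.215, v̄ = (1.21+3.17)/2 = 2.19 → q = 29.7×3.215×2.19 = 209.1 ft³/s
Panel 2-3: Δb = 21.2 ft, d̄ = (5.12+2.89)/2 = 4.005, v̄ = (3.17+2.44)/2 = 2.805 → q = 21.2×4.005×2.805 = 238.2 ft³/s
Panel 3-4: Δb = 19.2 ft, d̄ = (2.89+1.22)/2 = 2.055, v̄ = (2.44+1.17)/2 = 1.805 → q = 19.2×2.055×1.805 = 71.22 ft³/s
Q = Σ q = 518.5 ft³/s

518 ft³/s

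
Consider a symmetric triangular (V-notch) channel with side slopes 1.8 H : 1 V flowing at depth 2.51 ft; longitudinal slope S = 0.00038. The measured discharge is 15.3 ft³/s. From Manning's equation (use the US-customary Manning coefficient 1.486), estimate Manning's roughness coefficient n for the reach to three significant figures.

A = z·y² = 1.8×2.51² = 11.34 ft²
P = 2y√(1+z²) = 2×2.51×√(1+1.8²) = 10.34 ft
R = A/P = 11.34/10.34 = 1.097 ft
n = (1.486/Q)·A·R^(2/3)·S^(1/2) = (1.486/15.3) × 11.34 × 1.064 × 0.01949 = 0.02284

0.0228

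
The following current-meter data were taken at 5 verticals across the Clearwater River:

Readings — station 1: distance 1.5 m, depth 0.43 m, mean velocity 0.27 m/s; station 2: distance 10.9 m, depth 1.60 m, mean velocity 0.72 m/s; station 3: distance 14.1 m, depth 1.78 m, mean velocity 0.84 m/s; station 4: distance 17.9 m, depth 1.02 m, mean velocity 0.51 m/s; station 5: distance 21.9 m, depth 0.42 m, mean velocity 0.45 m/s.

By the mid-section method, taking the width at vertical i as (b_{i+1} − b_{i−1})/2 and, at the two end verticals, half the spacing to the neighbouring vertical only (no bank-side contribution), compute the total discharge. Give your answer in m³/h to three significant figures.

w_1 = (10.9 − 1.5)/2 = 4.7 m; q_1 = 0.27 × 0.43 × 4.7 = 0.5457 m³/s
w_2 = (14.1 − 1.5)/2 = 6.3 m; q_2 = 0.72 × 1.60 × 6.3 = 7.258 m³/s
w_3 = (17.9 − 10.9)/2 = 3.5 m; q_3 = 0.84 × 1.78 × 3.5 = 5.233 m³/s
w_4 = (21.9 − 14.1)/2 = 3.9 m; q_4 = 0.51 × 1.02 × 3.9 = 2.029 m³/s
w_5 = (21.9 − 17.9)/2 = 2 m; q_5 = 0.45 × 0.42 × 2 = 0.3780 m³/s
Q = Σ qᵢ = 15.44 m³/s
= 15.44 × 3600 = 55600 m³/h

55600 m³/h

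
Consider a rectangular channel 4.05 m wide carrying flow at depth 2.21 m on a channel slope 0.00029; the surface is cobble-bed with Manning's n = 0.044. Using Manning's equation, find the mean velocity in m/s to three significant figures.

A = b·y = 4.05 × 2.21 = 8.951 m²
P = b + 2y = 4.05 + 2×2.21 = 8.470 m
R = A/P = 8.951/8.470 = 1.057 m
Q = (1/n)·A·R^(2/3)·S^(1/2) = (1/0.044) × 8.951 × 1.057^(2/3) × 0.00029^(1/2) = 3.594 m³/s
V = Q/A = 3.594/8.951 = 0.4015 m/s

0.402 m/s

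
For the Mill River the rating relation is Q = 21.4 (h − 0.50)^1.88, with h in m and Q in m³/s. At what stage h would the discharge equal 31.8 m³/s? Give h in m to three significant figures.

1.73 m

h − h₀ = (Q/C)^(1/b) = (31.8/21.4)^(1/1.88) = 1.235 m
h = 0.50 + 1.235 = 1.735 m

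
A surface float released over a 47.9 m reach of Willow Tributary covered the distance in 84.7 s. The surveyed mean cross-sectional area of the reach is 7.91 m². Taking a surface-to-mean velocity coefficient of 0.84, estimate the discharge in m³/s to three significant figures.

3.76 m³/s

v_surface = L / t̄ = 47.9 / 84.7 = 0.5655 m/s
v_mean = 0.84 × 0.5655 = 0.4750 m/s
Q = A × v_mean = 7.91 × 0.4750 = 3.758 m³/s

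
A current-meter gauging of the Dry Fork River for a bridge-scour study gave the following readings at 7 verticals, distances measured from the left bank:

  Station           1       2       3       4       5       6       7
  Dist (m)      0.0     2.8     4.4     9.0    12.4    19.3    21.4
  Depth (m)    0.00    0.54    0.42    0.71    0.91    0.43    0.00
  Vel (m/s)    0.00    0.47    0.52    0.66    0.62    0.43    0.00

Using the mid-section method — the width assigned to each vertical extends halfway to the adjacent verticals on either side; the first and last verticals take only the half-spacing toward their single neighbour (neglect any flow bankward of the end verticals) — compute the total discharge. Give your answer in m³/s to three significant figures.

w_2 = (4.4 − 0.0)/2 = 2.2 m; q_2 = 0.47 × 0.54 × 2.2 = 0.5584 m³/s
w_3 = (9.0 − 2.8)/2 = 3.1 m; q_3 = 0.52 × 0.42 × 3.1 = 0.6770 m³/s
w_4 = (12.4 − 4.4)/2 = 4 m; q_4 = 0.66 × 0.71 × 4 = 1.874 m³/s
w_5 = (19.3 − 9.0)/2 = 5.15 m; q_5 = 0.62 × 0.91 × 5.15 = 2.906 m³/s
w_6 = (21.4 − 12.4)/2 = 4.5 m; q_6 = 0.43 × 0.43 × 4.5 = 0.8321 m³/s
Stations 1, 7 contribute zero (depth or velocity is 0).
Q = Σ qᵢ = 6.847 m³/s

6.85 m³/s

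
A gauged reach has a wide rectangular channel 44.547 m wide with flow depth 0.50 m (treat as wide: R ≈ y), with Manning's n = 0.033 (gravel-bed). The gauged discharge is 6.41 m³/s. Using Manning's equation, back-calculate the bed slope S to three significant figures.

0.000227

A = b·y = 44.547 × 0.50 = 22.27 m²
Wide channel: R ≈ y = 0.50 m
S = (Q·n / (1·A·R^(2/3)))² = (6.41×0.033 / (1×22.27×0.6300))² = 0.0002273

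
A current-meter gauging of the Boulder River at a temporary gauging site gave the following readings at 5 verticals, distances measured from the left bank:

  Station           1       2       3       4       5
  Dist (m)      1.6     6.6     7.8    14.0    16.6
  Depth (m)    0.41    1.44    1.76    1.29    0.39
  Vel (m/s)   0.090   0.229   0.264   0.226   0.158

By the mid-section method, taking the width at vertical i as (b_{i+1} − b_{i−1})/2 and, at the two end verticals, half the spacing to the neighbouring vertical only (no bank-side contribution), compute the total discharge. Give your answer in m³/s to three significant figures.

4.20 m³/s

w_1 = (6.6 − 1.6)/2 = 2.5 m; q_1 = 0.090 × 0.41 × 2.5 = 0.09225 m³/s
w_2 = (7.8 − 1.6)/2 = 3.1 m; q_2 = 0.229 × 1.44 × 3.1 = 1.022 m³/s
w_3 = (14.0 − 6.6)/2 = 3.7 m; q_3 = 0.264 × 1.76 × 3.7 = 1.719 m³/s
w_4 = (16.6 − 7.8)/2 = 4.4 m; q_4 = 0.226 × 1.29 × 4.4 = 1.283 m³/s
w_5 = (16.6 − 14.0)/2 = 1.3 m; q_5 = 0.158 × 0.39 × 1.3 = 0.08011 m³/s
Q = Σ qᵢ = 4.197 m³/s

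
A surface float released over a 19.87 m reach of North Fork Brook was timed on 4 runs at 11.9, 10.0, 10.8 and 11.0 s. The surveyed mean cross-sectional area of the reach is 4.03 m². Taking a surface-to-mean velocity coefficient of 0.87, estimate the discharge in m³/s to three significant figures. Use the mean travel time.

t̄ = (11.9 + 10.0 + 10.8 + 11.0) / 4 = 10.925 s
v_surface = L / t̄ = 19.87 / 10.925 = 1.819 m/s
v_mean = 0.87 × 1.819 = 1.582 m/s
Q = A × v_mean = 4.03 × 1.582 = 6.377 m³/s

6.38 m³/s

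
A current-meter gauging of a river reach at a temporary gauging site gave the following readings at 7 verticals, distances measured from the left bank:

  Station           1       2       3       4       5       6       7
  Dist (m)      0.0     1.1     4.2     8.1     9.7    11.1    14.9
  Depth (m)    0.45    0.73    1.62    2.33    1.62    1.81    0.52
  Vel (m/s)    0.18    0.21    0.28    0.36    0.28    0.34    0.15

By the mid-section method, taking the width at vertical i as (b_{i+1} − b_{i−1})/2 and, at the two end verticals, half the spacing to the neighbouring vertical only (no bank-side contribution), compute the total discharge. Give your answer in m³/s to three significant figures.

w_1 = (1.1 − 0.0)/2 = 0.55 m; q_1 = 0.18 × 0.45 × 0.55 = 0.04455 m³/s
w_2 = (4.2 − 0.0)/2 = 2.1 m; q_2 = 0.21 × 0.73 × 2.1 = 0.3219 m³/s
w_3 = (8.1 − 1.1)/2 = 3.5 m; q_3 = 0.28 × 1.62 × 3.5 = 1.588 m³/s
w_4 = (9.7 − 4.2)/2 = 2.75 m; q_4 = 0.36 × 2.33 × 2.75 = 2.307 m³/s
w_5 = (11.1 − 8.1)/2 = 1.5 m; q_5 = 0.28 × 1.62 × 1.5 = 0.6804 m³/s
w_6 = (14.9 − 9.7)/2 = 2.6 m; q_6 = 0.34 × 1.81 × 2.6 = 1.600 m³/s
w_7 = (14.9 − 11.1)/2 = 1.9 m; q_7 = 0.15 × 0.52 × 1.9 = 0.1482 m³/s
Q = Σ qᵢ = 6.689 m³/s

6.69 m³/s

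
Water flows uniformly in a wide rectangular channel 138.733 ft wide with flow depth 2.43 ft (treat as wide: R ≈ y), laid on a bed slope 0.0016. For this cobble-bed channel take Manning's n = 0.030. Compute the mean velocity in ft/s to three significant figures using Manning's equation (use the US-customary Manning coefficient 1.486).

3.58 ft/s

A = b·y = 138.733 × 2.43 = 337.1 ft²
Wide channel: R ≈ y = 2.43 ft
Q = (1.486/n)·A·R^(2/3)·S^(1/2) = (1.486/0.030) × 337.1 × 2.430^(2/3) × 0.0016^(1/2) = 1207 ft³/s
V = Q/A = 1207/337.1 = 3.581 ft/s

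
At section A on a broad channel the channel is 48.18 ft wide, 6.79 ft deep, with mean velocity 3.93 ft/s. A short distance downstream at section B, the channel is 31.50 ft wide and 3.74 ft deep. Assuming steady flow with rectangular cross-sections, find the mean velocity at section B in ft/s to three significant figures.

10.9 ft/s

Q = A₁V₁ = (48.18×6.79) × 3.93 = 1286 ft³/s
A₂ = 31.50 × 3.74 = 117.8 ft²
V₂ = Q/A₂ = 1286/117.8 = 10.91 ft/s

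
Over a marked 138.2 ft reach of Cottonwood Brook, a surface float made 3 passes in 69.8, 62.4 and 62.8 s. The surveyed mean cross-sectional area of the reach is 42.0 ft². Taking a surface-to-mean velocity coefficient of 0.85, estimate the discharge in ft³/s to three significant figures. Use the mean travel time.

75.9 ft³/s

t̄ = (69.8 + 62.4 + 62.8) / 3 = 65 s
v_surface = L / t̄ = 138.2 / 65 = 2.126 ft/s
v_mean = 0.85 × 2.126 = 1.807 ft/s
Q = A × v_mean = 42.0 × 1.807 = 75.90 ft³/s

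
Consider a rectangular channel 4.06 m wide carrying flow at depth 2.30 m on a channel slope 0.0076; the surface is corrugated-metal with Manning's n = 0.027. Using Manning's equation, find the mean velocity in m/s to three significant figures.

3.40 m/s

A = b·y = 4.06 × 2.30 = 9.338 m²
P = b + 2y = 4.06 + 2×2.30 = 8.660 m
R = A/P = 9.338/8.660 = 1.078 m
Q = (1/n)·A·R^(2/3)·S^(1/2) = (1/0.027) × 9.338 × 1.078^(2/3) × 0.0076^(1/2) = 31.70 m³/s
V = Q/A = 31.70/9.338 = 3.395 m/s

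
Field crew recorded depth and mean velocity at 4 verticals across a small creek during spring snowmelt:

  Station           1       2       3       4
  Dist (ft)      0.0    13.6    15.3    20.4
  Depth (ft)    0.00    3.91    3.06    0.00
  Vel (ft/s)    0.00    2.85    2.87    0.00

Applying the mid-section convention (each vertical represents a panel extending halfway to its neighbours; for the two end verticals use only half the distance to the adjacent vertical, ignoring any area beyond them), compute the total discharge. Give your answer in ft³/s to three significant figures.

115 ft³/s

w_2 = (15.3 − 0.0)/2 = 7.65 ft; q_2 = 2.85 × 3.91 × 7.65 = 85.25 ft³/s
w_3 = (20.4 − 13.6)/2 = 3.4 ft; q_3 = 2.87 × 3.06 × 3.4 = 29.86 ft³/s
Stations 1, 4 contribute zero (depth or velocity is 0).
Q = Σ qᵢ = 115.1 ft³/s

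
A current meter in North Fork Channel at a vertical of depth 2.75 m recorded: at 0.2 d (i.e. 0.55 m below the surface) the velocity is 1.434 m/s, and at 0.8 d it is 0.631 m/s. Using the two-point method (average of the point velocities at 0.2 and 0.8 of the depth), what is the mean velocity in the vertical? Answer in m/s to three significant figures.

1.03 m/s

v̄ = (1.434 + 0.631) / 2 = 1.033 m/s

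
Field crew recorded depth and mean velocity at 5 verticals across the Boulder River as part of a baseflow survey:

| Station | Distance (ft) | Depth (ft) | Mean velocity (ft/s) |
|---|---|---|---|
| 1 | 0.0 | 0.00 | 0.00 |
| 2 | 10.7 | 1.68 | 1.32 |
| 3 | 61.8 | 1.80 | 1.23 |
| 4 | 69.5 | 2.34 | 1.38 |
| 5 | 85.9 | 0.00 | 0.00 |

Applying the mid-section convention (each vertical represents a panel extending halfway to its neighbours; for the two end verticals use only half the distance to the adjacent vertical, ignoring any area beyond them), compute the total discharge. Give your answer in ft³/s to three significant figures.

w_2 = (61.8 − 0.0)/2 = 30.9 ft; q_2 = 1.32 × 1.68 × 30.9 = 68.52 ft³/s
w_3 = (69.5 − 10.7)/2 = 29.4 ft; q_3 = 1.23 × 1.80 × 29.4 = 65.09 ft³/s
w_4 = (85.9 − 61.8)/2 = 12.05 ft; q_4 = 1.38 × 2.34 × 12.05 = 38.91 ft³/s
Stations 1, 5 contribute zero (depth or velocity is 0).
Q = Σ qᵢ = 172.5 ft³/s

173 ft³/s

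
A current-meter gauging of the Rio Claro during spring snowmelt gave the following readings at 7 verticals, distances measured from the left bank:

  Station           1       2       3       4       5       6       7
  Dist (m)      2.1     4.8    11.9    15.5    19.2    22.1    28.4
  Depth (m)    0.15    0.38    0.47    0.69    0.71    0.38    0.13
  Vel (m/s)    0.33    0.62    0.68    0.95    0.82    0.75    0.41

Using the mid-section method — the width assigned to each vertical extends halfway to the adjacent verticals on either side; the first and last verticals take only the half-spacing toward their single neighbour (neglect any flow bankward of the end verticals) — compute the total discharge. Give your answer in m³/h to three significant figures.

w_1 = (4.8 − 2.1)/2 = 1.35 m; q_1 = 0.33 × 0.15 × 1.35 = 0.06683 m³/s
w_2 = (11.9 − 2.1)/2 = 4.9 m; q_2 = 0.62 × 0.38 × 4.9 = 1.154 m³/s
w_3 = (15.5 − 4.8)/2 = 5.35 m; q_3 = 0.68 × 0.47 × 5.35 = 1.710 m³/s
w_4 = (19.2 − 11.9)/2 = 3.65 m; q_4 = 0.95 × 0.69 × 3.65 = 2.393 m³/s
w_5 = (22.1 − 15.5)/2 = 3.3 m; q_5 = 0.82 × 0.71 × 3.3 = 1.921 m³/s
w_6 = (28.4 − 19.2)/2 = 4.6 m; q_6 = 0.75 × 0.38 × 4.6 = 1.311 m³/s
w_7 = (28.4 − 22.1)/2 = 3.15 m; q_7 = 0.41 × 0.13 × 3.15 = 0.1679 m³/s
Q = Σ qᵢ = 8.724 m³/s
= 8.724 × 3600 = 31410 m³/h

31400 m³/h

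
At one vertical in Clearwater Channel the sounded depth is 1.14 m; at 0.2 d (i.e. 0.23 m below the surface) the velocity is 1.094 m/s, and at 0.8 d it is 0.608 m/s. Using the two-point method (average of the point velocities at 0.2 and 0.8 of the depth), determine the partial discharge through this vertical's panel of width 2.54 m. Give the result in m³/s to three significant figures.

v̄ = (1.094 + 0.608) / 2 = 0.8510 m/s
q = v̄ × d × w = 0.8510 × 1.14 × 2.54 = 2.464 m³/s

2.46 m³/s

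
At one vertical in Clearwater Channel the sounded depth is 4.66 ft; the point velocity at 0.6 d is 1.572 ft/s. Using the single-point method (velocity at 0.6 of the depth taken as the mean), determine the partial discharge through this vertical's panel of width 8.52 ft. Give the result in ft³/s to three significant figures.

62.4 ft³/s

v̄ = v₀.₆ = 1.572 ft/s
q = v̄ × d × w = 1.572 × 4.66 × 8.52 = 62.41 ft³/s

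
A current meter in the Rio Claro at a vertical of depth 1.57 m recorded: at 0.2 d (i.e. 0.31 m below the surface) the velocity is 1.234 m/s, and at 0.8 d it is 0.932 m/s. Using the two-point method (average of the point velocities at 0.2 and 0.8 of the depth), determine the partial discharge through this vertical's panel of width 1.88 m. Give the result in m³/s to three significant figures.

3.20 m³/s

v̄ = (1.234 + 0.932) / 2 = 1.083 m/s
q = v̄ × d × w = 1.083 × 1.57 × 1.88 = 3.197 m³/s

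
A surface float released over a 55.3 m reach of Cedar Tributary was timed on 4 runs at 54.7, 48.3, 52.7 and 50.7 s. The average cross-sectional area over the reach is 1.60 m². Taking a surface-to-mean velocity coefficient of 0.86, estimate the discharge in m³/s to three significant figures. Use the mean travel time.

1.47 m³/s

t̄ = (54.7 + 48.3 + 52.7 + 50.7) / 4 = 51.6 s
v_surface = L / t̄ = 55.3 / 51.6 = 1.072 m/s
v_mean = 0.86 × 1.072 = 0.9217 m/s
Q = A × v_mean = 1.60 × 0.9217 = 1.475 m³/s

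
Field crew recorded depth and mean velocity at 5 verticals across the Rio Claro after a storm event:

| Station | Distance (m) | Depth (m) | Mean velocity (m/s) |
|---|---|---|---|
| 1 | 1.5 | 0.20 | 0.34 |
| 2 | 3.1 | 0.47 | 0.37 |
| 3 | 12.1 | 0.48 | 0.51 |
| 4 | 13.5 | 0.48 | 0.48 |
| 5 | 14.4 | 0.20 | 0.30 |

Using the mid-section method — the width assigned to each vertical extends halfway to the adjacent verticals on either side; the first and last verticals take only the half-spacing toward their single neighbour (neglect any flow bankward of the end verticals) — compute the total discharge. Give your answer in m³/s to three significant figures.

w_1 = (3.1 − 1.5)/2 = 0.8 m; q_1 = 0.34 × 0.20 × 0.8 = 0.05440 m³/s
w_2 = (12.1 − 1.5)/2 = 5.3 m; q_2 = 0.37 × 0.47 × 5.3 = 0.9217 m³/s
w_3 = (13.5 − 3.1)/2 = 5.2 m; q_3 = 0.51 × 0.48 × 5.2 = 1.273 m³/s
w_4 = (14.4 − 12.1)/2 = 1.15 m; q_4 = 0.48 × 0.48 × 1.15 = 0.2650 m³/s
w_5 = (14.4 − 13.5)/2 = 0.45 m; q_5 = 0.30 × 0.20 × 0.45 = 0.02700 m³/s
Q = Σ qᵢ = 2.541 m³/s

2.54 m³/s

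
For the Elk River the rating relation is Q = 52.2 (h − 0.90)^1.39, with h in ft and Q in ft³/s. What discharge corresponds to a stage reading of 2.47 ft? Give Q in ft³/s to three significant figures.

Q = 52.2 × (2.47 − 0.90)^1.39 = 52.2 × 1.57^1.39 = 97.72 ft³/s

97.7 ft³/s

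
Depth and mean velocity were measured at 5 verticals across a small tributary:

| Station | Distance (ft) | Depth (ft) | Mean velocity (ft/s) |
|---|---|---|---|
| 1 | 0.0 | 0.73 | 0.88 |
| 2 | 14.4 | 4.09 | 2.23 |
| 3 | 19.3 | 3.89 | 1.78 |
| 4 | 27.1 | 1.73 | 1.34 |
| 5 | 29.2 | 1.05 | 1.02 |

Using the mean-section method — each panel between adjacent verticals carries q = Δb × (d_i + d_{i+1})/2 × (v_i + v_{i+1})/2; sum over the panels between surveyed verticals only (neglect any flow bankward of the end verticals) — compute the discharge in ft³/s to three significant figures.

Panel 1-2: Δb = 14.4 ft, d̄ = (0.73+4.09)/2 = 2.41, v̄ = (0.88+2.23)/2 = 1.555 → q = 14.4×2.41×1.555 = 53.96 ft³/s
Panel 2-3: Δb = 4.9 ft, d̄ = (4.09+3.89)/2 = 3.99, v̄ = (2.23+1.78)/2 = 2.005 → q = 4.9×3.99×2.005 = 39.20 ft³/s
Panel 3-4: Δb = 7.8 ft, d̄ = (3.89+1.73)/2 = 2.81, v̄ = (1.78+1.34)/2 = 1.56 → q = 7.8×2.81×1.56 = 34.19 ft³/s
Panel 4-5: Δb = 2.1 ft, d̄ = (1.73+1.05)/2 = 1.39, v̄ = (1.34+1.02)/2 = 1.18 → q = 2.1×1.39×1.18 = 3.444 ft³/s
Q = Σ q = 130.8 ft³/s

131 ft³/s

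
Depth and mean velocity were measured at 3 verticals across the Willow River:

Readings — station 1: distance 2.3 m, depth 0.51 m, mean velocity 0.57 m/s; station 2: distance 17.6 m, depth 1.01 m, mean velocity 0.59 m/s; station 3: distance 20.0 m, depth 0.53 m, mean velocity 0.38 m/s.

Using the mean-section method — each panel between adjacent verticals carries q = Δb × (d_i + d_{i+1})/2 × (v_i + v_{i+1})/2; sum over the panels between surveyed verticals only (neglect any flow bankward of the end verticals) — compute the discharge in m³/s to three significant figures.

7.64 m³/s

Panel 1-2: Δb = 15.3 m, d̄ = (0.51+1.01)/2 = 0.76, v̄ = (0.57+0.59)/2 = 0.58 → q = 15.3×0.76×0.58 = 6.744 m³/s
Panel 2-3: Δb = 2.4 m, d̄ = (1.01+0.53)/2 = 0.77, v̄ = (0.59+0.38)/2 = 0.485 → q = 2.4×0.77×0.485 = 0.8963 m³/s
Q = Σ q = 7.641 m³/s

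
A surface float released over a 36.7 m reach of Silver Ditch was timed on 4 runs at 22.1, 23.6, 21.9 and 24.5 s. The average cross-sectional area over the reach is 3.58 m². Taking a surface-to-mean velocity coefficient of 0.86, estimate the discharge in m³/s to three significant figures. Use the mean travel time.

4.91 m³/s

t̄ = (22.1 + 23.6 + 21.9 + 24.5) / 4 = 23.025 s
v_surface = L / t̄ = 36.7 / 23.025 = 1.594 m/s
v_mean = 0.86 × 1.594 = 1.371 m/s
Q = A × v_mean = 3.58 × 1.371 = 4.907 m³/s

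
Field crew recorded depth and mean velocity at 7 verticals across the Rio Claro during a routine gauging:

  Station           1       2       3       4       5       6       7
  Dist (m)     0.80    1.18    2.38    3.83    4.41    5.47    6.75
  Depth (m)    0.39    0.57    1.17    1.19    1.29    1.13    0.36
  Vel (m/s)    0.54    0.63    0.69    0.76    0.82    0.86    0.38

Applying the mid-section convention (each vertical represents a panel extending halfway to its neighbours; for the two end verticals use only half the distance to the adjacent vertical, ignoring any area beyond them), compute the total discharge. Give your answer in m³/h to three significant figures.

15900 m³/h

w_1 = (1.18 − 0.80)/2 = 0.19 m; q_1 = 0.54 × 0.39 × 0.19 = 0.04001 m³/s
w_2 = (2.38 − 0.80)/2 = 0.79 m; q_2 = 0.63 × 0.57 × 0.79 = 0.2837 m³/s
w_3 = (3.83 − 1.18)/2 = 1.325 m; q_3 = 0.69 × 1.17 × 1.325 = 1.070 m³/s
w_4 = (4.41 − 2.38)/2 = 1.015 m; q_4 = 0.76 × 1.19 × 1.015 = 0.9180 m³/s
w_5 = (5.47 − 3.83)/2 = 0.82 m; q_5 = 0.82 × 1.29 × 0.82 = 0.8674 m³/s
w_6 = (6.75 − 4.41)/2 = 1.17 m; q_6 = 0.86 × 1.13 × 1.17 = 1.137 m³/s
w_7 = (6.75 − 5.47)/2 = 0.64 m; q_7 = 0.38 × 0.36 × 0.64 = 0.08755 m³/s
Q = Σ qᵢ = 4.403 m³/s
= 4.403 × 3600 = 15850 m³/h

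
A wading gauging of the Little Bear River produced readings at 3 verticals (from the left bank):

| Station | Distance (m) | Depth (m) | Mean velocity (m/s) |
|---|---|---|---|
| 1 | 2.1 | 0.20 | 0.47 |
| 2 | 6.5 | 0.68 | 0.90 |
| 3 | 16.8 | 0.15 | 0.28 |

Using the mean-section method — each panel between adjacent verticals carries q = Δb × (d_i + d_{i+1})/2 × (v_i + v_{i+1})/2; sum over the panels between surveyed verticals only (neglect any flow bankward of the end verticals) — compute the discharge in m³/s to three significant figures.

Panel 1-2: Δb = 4.4 m, d̄ = (0.20+0.68)/2 = 0.44, v̄ = (0.47+0.90)/2 = 0.685 → q = 4.4×0.44×0.685 = 1.326 m³/s
Panel 2-3: Δb = 10.3 m, d̄ = (0.68+0.15)/2 = 0.415, v̄ = (0.90+0.28)/2 = 0.59 → q = 10.3×0.415×0.59 = 2.522 m³/s
Q = Σ q = 3.848 m³/s

3.85 m³/s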